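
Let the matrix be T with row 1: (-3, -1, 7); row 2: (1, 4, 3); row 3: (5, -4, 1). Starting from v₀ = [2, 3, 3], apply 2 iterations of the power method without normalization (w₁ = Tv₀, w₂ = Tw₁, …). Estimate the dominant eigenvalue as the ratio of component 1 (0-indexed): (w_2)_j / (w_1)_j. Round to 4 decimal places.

4.6522

w1 = Tv₀ = ((-3)·2 + (-1)·3 + 7·3; 1·2 + 4·3 + 3·3; 5·2 + (-4)·3 + 1·3) = (12, 23, 1)
w2 = Tw1 = ((-3)·12 + (-1)·23 + 7·1; 1·12 + 4·23 + 3·1; 5·12 + (-4)·23 + 1·1) = (-52, 107, -31)
Ratio at component: 107 / 23 = 4.6522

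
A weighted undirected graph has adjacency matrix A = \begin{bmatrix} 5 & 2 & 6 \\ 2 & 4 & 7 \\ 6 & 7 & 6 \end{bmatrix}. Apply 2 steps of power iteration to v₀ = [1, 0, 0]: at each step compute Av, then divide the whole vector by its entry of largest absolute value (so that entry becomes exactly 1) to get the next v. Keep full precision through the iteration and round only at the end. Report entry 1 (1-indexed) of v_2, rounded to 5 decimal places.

0.81250

Av0 = (5.000000, 2.000000, 6.000000); divide by 6.000000 → v1 = (0.833333, 0.333333, 1.000000)
Av1 = (10.833333, 10.000000, 13.333333); divide by 13.333333 → v2 = (0.812500, 0.750000, 1.000000)
Requested entry of v2: 65/80 = 0.81250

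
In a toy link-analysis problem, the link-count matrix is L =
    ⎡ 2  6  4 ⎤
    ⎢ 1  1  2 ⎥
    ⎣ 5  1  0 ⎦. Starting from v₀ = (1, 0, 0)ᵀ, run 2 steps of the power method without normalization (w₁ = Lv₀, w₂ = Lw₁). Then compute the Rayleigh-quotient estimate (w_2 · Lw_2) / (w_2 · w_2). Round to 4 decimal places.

w1 = Lv₀ = (2·1 + 6·0 + 4·0; 1·1 + 1·0 + 2·0; 5·1 + 1·0 + 0·0) = (2, 1, 5)
w2 = Lw1 = (2·2 + 6·1 + 4·5; 1·2 + 1·1 + 2·5; 5·2 + 1·1 + 0·5) = (30, 13, 11)
Lw2 = (182, 65, 163)
w2·Lw2 = 30·182 + 13·65 + 11·163 = 8098; w2·w2 = 30·30 + 13·13 + 11·11 = 1190
λ ≈ 8098/1190 = 6.8050

6.8050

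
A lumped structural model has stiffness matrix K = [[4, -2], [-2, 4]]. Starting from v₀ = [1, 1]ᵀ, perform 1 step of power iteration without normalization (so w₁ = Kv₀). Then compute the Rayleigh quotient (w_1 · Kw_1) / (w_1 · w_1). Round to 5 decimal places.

λ ≈ 2.00000

w1 = Kv₀ = (4·1 + (-2)·1; (-2)·1 + 4·1) = (2, 2)
Kw1 = (4, 4)
w1·Kw1 = 2·4 + 2·4 = 16; w1·w1 = 2·2 + 2·2 = 8
λ ≈ 16/8 = 2.00000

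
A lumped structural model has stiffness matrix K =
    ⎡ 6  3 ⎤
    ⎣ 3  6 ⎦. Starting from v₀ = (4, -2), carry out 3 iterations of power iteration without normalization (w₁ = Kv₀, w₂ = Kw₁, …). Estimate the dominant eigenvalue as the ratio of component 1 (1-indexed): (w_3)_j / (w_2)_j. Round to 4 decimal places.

λ ≈ 7.5000

w1 = Kv₀ = (18, 0)
w2 = Kw1 = (108, 54)
w3 = Kw2 = (810, 648)
Ratio at component: 810 / 108 = 7.5000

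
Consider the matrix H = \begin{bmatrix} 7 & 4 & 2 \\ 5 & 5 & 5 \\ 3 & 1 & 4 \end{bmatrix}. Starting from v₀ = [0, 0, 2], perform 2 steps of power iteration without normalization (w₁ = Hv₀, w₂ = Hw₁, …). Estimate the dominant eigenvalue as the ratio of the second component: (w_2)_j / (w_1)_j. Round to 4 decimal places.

w1 = Hv₀ = (7·0 + 4·0 + 2·2; 5·0 + 5·0 + 5·2; 3·0 + 1·0 + 4·2) = (4, 10, 8)
w2 = Hw1 = (7·4 + 4·10 + 2·8; 5·4 + 5·10 + 5·8; 3·4 + 1·10 + 4·8) = (84, 110, 54)
Ratio at component: 110 / 10 = 11.0000

11.0000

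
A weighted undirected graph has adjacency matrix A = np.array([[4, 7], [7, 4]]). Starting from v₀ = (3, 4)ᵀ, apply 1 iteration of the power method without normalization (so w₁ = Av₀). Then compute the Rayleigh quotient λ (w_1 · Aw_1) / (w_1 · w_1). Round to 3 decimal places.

w1 = Av₀ = (40, 37)
Aw1 = (419, 428)
w1·Aw1 = 40·419 + 37·428 = 32596; w1·w1 = 40·40 + 37·37 = 2969
λ ≈ 32596/2969 = 10.979

λ ≈ 10.979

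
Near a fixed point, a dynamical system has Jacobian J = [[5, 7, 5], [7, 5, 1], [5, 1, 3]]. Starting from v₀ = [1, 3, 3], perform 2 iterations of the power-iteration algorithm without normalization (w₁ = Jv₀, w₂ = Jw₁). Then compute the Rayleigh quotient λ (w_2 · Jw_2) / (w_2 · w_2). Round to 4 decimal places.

λ ≈ 13.7278

w1 = Jv₀ = (5·1 + 7·3 + 5·3; 7·1 + 5·3 + 1·3; 5·1 + 1·3 + 3·3) = (41, 25, 17)
w2 = Jw1 = (5·41 + 7·25 + 5·17; 7·41 + 5·25 + 1·17; 5·41 + 1·25 + 3·17) = (465, 429, 281)
Jw2 = (6733, 5681, 3597)
w2·Jw2 = 465·6733 + 429·5681 + 281·3597 = 6578751; w2·w2 = 465·465 + 429·429 + 281·281 = 479227
λ ≈ 6578751/479227 = 13.7278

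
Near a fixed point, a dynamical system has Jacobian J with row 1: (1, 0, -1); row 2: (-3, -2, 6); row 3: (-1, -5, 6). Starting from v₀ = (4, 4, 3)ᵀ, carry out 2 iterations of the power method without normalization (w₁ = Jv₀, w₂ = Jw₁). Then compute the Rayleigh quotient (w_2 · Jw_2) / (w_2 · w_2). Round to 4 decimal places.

w1 = Jv₀ = (1·4 + 0·4 + (-1)·3; (-3)·4 + (-2)·4 + 6·3; (-1)·4 + (-5)·4 + 6·3) = (1, -2, -6)
w2 = Jw1 = (1·1 + 0·(-2) + (-1)·(-6); (-3)·1 + (-2)·(-2) + 6·(-6); (-1)·1 + (-5)·(-2) + 6·(-6)) = (7, -35, -27)
Jw2 = (34, -113, 6)
w2·Jw2 = 7·34 + (-35)·(-113) + (-27)·6 = 4031; w2·w2 = 7·7 + (-35)·(-35) + (-27)·(-27) = 2003
λ ≈ 4031/2003 = 2.0125

λ ≈ 2.0125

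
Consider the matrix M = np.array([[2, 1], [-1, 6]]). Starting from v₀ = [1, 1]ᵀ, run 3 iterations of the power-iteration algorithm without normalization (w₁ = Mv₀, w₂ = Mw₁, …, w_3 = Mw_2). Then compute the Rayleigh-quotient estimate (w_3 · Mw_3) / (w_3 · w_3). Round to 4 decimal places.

λ ≈ 5.6189

w1 = Mv₀ = (3, 5)
w2 = Mw1 = (11, 27)
w3 = Mw2 = (49, 151)
Mw3 = (249, 857)
w3·Mw3 = 49·249 + 151·857 = 141608; w3·w3 = 49·49 + 151·151 = 25202
λ ≈ 141608/25202 = 5.6189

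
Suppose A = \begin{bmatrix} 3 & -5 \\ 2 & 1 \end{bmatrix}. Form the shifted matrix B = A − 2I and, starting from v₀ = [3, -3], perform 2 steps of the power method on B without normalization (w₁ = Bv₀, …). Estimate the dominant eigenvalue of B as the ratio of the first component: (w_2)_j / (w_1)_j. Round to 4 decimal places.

-1.5000

B = A − 2I has rows (1, -5); (2, -1)
w1 = Bv₀ = (18, 9)
w2 = Bw1 = (-27, 27)
Ratio: -27/18 = -1.5000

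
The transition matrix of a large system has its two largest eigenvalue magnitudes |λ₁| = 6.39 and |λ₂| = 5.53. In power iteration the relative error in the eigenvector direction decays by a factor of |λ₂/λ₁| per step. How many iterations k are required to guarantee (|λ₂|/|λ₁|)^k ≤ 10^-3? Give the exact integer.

|λ₂/λ₁| = 5.53/6.39 = 0.86541
Need k ≥ ln(10^-3) / ln(0.86541) = -6.9078 / -0.1445 ≈ 47.789
Smallest integer k satisfying the bound: 48

48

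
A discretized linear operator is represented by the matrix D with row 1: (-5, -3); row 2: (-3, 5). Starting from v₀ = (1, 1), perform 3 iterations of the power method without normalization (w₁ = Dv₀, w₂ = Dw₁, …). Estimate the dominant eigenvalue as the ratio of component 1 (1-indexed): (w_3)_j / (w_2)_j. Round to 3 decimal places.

-8.000

w1 = Dv₀ = ((-5)·1 + (-3)·1; (-3)·1 + 5·1) = (-8, 2)
w2 = Dw1 = ((-5)·(-8) + (-3)·2; (-3)·(-8) + 5·2) = (34, 34)
w3 = Dw2 = (-272, 68)
Ratio at component: -272 / 34 = -8.000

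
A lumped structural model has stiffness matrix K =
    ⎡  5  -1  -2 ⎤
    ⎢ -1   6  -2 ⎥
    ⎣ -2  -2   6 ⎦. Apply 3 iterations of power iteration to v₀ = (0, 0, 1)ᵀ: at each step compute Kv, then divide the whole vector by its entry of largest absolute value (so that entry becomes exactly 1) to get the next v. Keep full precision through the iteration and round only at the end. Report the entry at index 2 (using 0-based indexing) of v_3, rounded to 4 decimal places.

Kv0 = (-2.00000, -2.00000, 6.00000); divide by 6.00000 → v1 = (-0.33333, -0.33333, 1.00000)
Kv1 = (-3.33333, -3.66667, 7.33333); divide by 7.33333 → v2 = (-0.45455, -0.50000, 1.00000)
Kv2 = (-3.77273, -4.54545, 7.90909); divide by 7.90909 → v3 = (-0.47701, -0.57471, 1.00000)
Requested entry of v3: 348/348 = 1.0000

1.0000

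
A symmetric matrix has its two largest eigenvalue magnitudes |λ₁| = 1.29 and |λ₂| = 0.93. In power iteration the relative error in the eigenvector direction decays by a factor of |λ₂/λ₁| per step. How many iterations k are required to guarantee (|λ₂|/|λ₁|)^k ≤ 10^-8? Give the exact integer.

57

|λ₂/λ₁| = 0.93/1.29 = 0.72093
Need k ≥ ln(10^-8) / ln(0.72093) = -18.4207 / -0.3272 ≈ 56.296
Smallest integer k satisfying the bound: 57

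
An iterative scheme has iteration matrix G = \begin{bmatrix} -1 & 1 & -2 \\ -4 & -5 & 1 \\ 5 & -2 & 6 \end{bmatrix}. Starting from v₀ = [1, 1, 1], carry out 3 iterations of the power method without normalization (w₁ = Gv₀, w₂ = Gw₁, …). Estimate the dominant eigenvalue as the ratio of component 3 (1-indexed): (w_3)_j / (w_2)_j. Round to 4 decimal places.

2.1000

w1 = Gv₀ = (-2, -8, 9)
w2 = Gw1 = (-24, 57, 60)
w3 = Gw2 = (-39, -129, 126)
Ratio at component: 126 / 60 = 2.1000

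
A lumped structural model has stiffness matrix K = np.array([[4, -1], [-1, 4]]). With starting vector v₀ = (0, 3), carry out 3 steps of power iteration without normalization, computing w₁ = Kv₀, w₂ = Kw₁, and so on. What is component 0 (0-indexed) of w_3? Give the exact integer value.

-147

w1 = Kv₀ = (4·0 + (-1)·3; (-1)·0 + 4·3) = (-3, 12)
w2 = Kw1 = (4·(-3) + (-1)·12; (-1)·(-3) + 4·12) = (-24, 51)
w3 = Kw2 = (-147, 228)
The requested component of w3 is -147.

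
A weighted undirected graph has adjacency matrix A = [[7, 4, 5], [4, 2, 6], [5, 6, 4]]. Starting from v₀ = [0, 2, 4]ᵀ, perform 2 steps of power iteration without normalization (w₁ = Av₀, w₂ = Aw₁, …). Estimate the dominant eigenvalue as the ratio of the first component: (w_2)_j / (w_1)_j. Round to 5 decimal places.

16.00000

w1 = Av₀ = (28, 28, 28)
w2 = Aw1 = (448, 336, 420)
Ratio at component: 448 / 28 = 16.00000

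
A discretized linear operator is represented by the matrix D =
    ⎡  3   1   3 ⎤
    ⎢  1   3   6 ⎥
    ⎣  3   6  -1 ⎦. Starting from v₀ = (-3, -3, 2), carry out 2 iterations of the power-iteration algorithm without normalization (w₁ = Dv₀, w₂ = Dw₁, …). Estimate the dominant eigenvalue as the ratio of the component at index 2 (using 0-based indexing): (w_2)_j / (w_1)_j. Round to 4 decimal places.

λ ≈ -0.3793

w1 = Dv₀ = (3·(-3) + 1·(-3) + 3·2; 1·(-3) + 3·(-3) + 6·2; 3·(-3) + 6·(-3) + (-1)·2) = (-6, 0, -29)
w2 = Dw1 = (3·(-6) + 1·0 + 3·(-29); 1·(-6) + 3·0 + 6·(-29); 3·(-6) + 6·0 + (-1)·(-29)) = (-105, -180, 11)
Ratio at component: 11 / -29 = -0.3793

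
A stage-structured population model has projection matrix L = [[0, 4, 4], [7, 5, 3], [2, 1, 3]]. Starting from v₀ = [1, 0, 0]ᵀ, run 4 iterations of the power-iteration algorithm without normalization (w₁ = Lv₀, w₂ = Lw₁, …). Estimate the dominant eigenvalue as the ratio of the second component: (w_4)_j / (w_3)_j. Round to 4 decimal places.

λ ≈ 8.9677

w1 = Lv₀ = (0, 7, 2)
w2 = Lw1 = (36, 41, 13)
w3 = Lw2 = (216, 496, 152)
w4 = Lw3 = (2592, 4448, 1384)
Ratio at component: 4448 / 496 = 8.9677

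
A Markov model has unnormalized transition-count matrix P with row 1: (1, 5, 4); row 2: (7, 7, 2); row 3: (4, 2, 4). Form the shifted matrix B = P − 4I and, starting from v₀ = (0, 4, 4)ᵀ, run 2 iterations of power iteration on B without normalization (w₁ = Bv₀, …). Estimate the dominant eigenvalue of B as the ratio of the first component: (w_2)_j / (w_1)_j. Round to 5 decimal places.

μ ≈ 0.66667

B = P − 4I has rows (-3, 5, 4); (7, 3, 2); (4, 2, 0)
w1 = Bv₀ = ((-3)·0 + 5·4 + 4·4; 7·0 + 3·4 + 2·4; 4·0 + 2·4 + 0·4) = (36, 20, 8)
w2 = Bw1 = ((-3)·36 + 5·20 + 4·8; 7·36 + 3·20 + 2·8; 4·36 + 2·20 + 0·8) = (24, 328, 184)
Ratio: 24/36 = 0.66667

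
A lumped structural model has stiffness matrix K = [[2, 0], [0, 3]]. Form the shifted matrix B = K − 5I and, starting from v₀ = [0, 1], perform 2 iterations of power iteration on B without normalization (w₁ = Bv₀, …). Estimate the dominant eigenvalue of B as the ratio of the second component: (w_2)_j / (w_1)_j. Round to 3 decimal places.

μ ≈ -2.000

B = K − 5I has rows (-3, 0); (0, -2)
w1 = Bv₀ = (0, -2)
w2 = Bw1 = (0, 4)
Ratio: 4/-2 = -2.000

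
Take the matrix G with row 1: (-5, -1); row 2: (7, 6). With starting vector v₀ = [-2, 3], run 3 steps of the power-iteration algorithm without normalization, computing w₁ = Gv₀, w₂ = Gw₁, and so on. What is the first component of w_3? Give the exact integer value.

122

w1 = Gv₀ = (7, 4)
w2 = Gw1 = (-39, 73)
w3 = Gw2 = (122, 165)
The requested component of w3 is 122.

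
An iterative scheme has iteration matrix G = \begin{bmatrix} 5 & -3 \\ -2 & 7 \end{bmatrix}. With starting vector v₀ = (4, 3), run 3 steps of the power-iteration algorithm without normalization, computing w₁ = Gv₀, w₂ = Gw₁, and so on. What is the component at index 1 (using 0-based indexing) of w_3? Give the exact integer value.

w1 = Gv₀ = (5·4 + (-3)·3; (-2)·4 + 7·3) = (11, 13)
w2 = Gw1 = (5·11 + (-3)·13; (-2)·11 + 7·13) = (16, 69)
w3 = Gw2 = (-127, 451)
The requested component of w3 is 451.

451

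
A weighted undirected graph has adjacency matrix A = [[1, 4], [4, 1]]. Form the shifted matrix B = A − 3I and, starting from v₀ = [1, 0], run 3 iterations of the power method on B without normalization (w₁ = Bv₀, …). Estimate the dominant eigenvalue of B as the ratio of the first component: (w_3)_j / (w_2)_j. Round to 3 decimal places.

B = A − 3I has rows (-2, 4); (4, -2)
w1 = Bv₀ = (-2, 4)
w2 = Bw1 = (20, -16)
w3 = Bw2 = (-104, 112)
Ratio: -104/20 = -5.200

-5.200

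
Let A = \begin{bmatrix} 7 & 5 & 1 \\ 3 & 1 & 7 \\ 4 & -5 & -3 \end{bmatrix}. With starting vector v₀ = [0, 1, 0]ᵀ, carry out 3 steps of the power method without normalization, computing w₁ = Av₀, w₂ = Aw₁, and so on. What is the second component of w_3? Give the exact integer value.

w1 = Av₀ = (7·0 + 5·1 + 1·0; 3·0 + 1·1 + 7·0; 4·0 + (-5)·1 + (-3)·0) = (5, 1, -5)
w2 = Aw1 = (7·5 + 5·1 + 1·(-5); 3·5 + 1·1 + 7·(-5); 4·5 + (-5)·1 + (-3)·(-5)) = (35, -19, 30)
w3 = Aw2 = (180, 296, 145)
The requested component of w3 is 296.

296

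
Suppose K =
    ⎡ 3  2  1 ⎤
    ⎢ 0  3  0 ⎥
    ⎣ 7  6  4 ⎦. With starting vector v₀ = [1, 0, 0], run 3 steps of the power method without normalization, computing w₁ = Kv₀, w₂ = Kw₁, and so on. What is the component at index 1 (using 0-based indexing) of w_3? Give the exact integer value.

0

w1 = Kv₀ = (3·1 + 2·0 + 1·0; 0·1 + 3·0 + 0·0; 7·1 + 6·0 + 4·0) = (3, 0, 7)
w2 = Kw1 = (3·3 + 2·0 + 1·7; 0·3 + 3·0 + 0·7; 7·3 + 6·0 + 4·7) = (16, 0, 49)
w3 = Kw2 = (97, 0, 308)
The requested component of w3 is 0.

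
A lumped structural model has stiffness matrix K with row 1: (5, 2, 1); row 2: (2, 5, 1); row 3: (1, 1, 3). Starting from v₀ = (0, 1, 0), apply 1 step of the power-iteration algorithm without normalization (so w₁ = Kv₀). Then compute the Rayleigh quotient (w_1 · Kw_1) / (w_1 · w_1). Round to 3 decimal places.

λ ≈ 6.733

w1 = Kv₀ = (5·0 + 2·1 + 1·0; 2·0 + 5·1 + 1·0; 1·0 + 1·1 + 3·0) = (2, 5, 1)
Kw1 = (21, 30, 10)
w1·Kw1 = 2·21 + 5·30 + 1·10 = 202; w1·w1 = 2·2 + 5·5 + 1·1 = 30
λ ≈ 202/30 = 6.733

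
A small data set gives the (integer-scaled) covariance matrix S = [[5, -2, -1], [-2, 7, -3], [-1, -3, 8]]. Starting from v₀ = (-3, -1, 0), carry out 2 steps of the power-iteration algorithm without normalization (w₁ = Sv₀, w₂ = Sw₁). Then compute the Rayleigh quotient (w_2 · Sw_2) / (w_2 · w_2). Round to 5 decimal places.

w1 = Sv₀ = (5·(-3) + (-2)·(-1) + (-1)·0; (-2)·(-3) + 7·(-1) + (-3)·0; (-1)·(-3) + (-3)·(-1) + 8·0) = (-13, -1, 6)
w2 = Sw1 = (5·(-13) + (-2)·(-1) + (-1)·6; (-2)·(-13) + 7·(-1) + (-3)·6; (-1)·(-13) + (-3)·(-1) + 8·6) = (-69, 1, 64)
Sw2 = (-411, -47, 578)
w2·Sw2 = (-69)·(-411) + 1·(-47) + 64·578 = 65304; w2·w2 = (-69)·(-69) + 1·1 + 64·64 = 8858
λ ≈ 65304/8858 = 7.37232

λ ≈ 7.37232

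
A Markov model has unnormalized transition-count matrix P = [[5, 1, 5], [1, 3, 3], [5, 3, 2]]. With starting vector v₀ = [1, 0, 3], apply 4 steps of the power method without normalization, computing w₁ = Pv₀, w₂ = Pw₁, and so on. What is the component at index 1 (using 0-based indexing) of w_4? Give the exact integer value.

w1 = Pv₀ = (5·1 + 1·0 + 5·3; 1·1 + 3·0 + 3·3; 5·1 + 3·0 + 2·3) = (20, 10, 11)
w2 = Pw1 = (5·20 + 1·10 + 5·11; 1·20 + 3·10 + 3·11; 5·20 + 3·10 + 2·11) = (165, 83, 152)
w3 = Pw2 = (1668, 870, 1378)
w4 = Pw3 = (16100, 8412, 13706)
The requested component of w4 is 8412.

8412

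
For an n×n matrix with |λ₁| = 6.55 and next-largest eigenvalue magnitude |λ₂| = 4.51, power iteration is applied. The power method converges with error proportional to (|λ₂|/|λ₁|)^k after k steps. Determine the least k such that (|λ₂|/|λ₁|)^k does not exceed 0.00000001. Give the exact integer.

50

|λ₂/λ₁| = 4.51/6.55 = 0.68855
Need k ≥ ln(0.00000001) / ln(0.68855) = -18.4207 / -0.3732 ≈ 49.363
Smallest integer k satisfying the bound: 50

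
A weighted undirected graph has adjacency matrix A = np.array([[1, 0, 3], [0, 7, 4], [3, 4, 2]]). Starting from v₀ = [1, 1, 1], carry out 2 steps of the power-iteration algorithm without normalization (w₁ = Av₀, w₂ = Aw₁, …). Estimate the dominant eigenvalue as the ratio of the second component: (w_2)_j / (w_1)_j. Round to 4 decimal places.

w1 = Av₀ = (1·1 + 0·1 + 3·1; 0·1 + 7·1 + 4·1; 3·1 + 4·1 + 2·1) = (4, 11, 9)
w2 = Aw1 = (1·4 + 0·11 + 3·9; 0·4 + 7·11 + 4·9; 3·4 + 4·11 + 2·9) = (31, 113, 74)
Ratio at component: 113 / 11 = 10.2727

λ ≈ 10.2727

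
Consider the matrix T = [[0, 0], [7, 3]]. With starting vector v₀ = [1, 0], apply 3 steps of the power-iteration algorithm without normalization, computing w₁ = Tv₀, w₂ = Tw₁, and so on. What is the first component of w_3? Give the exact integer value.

0

w1 = Tv₀ = (0·1 + 0·0; 7·1 + 3·0) = (0, 7)
w2 = Tw1 = (0·0 + 0·7; 7·0 + 3·7) = (0, 21)
w3 = Tw2 = (0, 63)
The requested component of w3 is 0.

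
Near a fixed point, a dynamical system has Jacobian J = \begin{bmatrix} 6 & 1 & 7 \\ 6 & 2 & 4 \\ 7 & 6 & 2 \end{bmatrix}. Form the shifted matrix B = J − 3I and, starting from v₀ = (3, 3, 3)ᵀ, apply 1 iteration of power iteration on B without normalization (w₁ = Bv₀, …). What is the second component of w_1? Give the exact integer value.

27

B = J − 3I has rows (3, 1, 7); (6, -1, 4); (7, 6, -1)
w1 = Bv₀ = (33, 27, 36)
Requested component of w1: 27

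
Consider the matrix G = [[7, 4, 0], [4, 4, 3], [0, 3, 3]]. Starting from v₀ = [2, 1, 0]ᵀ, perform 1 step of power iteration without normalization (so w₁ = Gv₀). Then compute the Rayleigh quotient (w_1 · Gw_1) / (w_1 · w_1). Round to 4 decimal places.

λ ≈ 10.0943

w1 = Gv₀ = (7·2 + 4·1 + 0·0; 4·2 + 4·1 + 3·0; 0·2 + 3·1 + 3·0) = (18, 12, 3)
Gw1 = (174, 129, 45)
w1·Gw1 = 18·174 + 12·129 + 3·45 = 4815; w1·w1 = 18·18 + 12·12 + 3·3 = 477
λ ≈ 4815/477 = 10.0943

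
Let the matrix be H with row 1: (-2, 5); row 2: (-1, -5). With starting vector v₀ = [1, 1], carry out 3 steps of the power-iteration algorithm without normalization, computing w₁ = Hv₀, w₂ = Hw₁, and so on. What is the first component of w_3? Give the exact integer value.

207

w1 = Hv₀ = (3, -6)
w2 = Hw1 = (-36, 27)
w3 = Hw2 = (207, -99)
The requested component of w3 is 207.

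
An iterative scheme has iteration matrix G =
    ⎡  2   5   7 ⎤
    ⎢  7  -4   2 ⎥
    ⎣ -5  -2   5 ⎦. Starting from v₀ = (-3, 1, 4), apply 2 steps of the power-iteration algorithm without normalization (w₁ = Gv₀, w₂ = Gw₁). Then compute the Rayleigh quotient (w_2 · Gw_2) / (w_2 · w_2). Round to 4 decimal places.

λ ≈ 3.2607

w1 = Gv₀ = (27, -17, 33)
w2 = Gw1 = (200, 323, 64)
Gw2 = (2463, 236, -1326)
w2·Gw2 = 200·2463 + 323·236 + 64·(-1326) = 483964; w2·w2 = 200·200 + 323·323 + 64·64 = 148425
λ ≈ 483964/148425 = 3.2607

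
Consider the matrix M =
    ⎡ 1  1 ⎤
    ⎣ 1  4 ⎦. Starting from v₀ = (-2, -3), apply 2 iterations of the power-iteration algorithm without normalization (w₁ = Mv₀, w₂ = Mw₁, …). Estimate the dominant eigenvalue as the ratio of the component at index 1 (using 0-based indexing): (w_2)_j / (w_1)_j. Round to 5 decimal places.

4.35714

w1 = Mv₀ = (1·(-2) + 1·(-3); 1·(-2) + 4·(-3)) = (-5, -14)
w2 = Mw1 = (1·(-5) + 1·(-14); 1·(-5) + 4·(-14)) = (-19, -61)
Ratio at component: -61 / -14 = 4.35714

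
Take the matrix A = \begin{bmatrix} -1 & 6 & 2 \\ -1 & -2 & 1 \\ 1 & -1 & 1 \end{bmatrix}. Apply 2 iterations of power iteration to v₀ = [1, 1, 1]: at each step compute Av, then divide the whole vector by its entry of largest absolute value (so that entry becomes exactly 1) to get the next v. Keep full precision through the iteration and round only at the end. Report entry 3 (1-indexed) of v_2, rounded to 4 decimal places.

Av0 = (7.00000, -2.00000, 1.00000); divide by 7.00000 → v1 = (1.00000, -0.28571, 0.14286)
Av1 = (-2.42857, -0.28571, 1.42857); divide by -2.42857 → v2 = (1.00000, 0.11765, -0.58824)
Requested entry of v2: 10/-17 = -0.5882

-0.5882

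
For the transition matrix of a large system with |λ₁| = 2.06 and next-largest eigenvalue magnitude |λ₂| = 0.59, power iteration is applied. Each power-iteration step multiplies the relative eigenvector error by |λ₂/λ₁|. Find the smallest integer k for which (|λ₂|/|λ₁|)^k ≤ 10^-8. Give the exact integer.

15

|λ₂/λ₁| = 0.59/2.06 = 0.28641
Need k ≥ ln(10^-8) / ln(0.28641) = -18.4207 / -1.2503 ≈ 14.733
Smallest integer k satisfying the bound: 15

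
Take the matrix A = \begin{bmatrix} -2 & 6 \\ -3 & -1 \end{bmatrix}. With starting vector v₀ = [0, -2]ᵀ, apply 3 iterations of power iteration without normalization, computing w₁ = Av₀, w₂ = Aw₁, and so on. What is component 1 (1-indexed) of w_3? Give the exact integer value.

132

w1 = Av₀ = ((-2)·0 + 6·(-2); (-3)·0 + (-1)·(-2)) = (-12, 2)
w2 = Aw1 = ((-2)·(-12) + 6·2; (-3)·(-12) + (-1)·2) = (36, 34)
w3 = Aw2 = (132, -142)
The requested component of w3 is 132.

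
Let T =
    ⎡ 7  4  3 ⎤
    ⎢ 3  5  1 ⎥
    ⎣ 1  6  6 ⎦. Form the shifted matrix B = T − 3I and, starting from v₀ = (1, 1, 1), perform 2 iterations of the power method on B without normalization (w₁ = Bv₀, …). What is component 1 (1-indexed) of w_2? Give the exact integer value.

98

B = T − 3I has rows (4, 4, 3); (3, 2, 1); (1, 6, 3)
w1 = Bv₀ = (4·1 + 4·1 + 3·1; 3·1 + 2·1 + 1·1; 1·1 + 6·1 + 3·1) = (11, 6, 10)
w2 = Bw1 = (4·11 + 4·6 + 3·10; 3·11 + 2·6 + 1·10; 1·11 + 6·6 + 3·10) = (98, 55, 77)
Requested component of w2: 98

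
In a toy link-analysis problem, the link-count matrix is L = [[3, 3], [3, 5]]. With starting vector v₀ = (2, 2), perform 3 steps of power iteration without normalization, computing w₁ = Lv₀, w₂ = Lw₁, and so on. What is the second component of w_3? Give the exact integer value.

832

w1 = Lv₀ = (12, 16)
w2 = Lw1 = (84, 116)
w3 = Lw2 = (600, 832)
The requested component of w3 is 832.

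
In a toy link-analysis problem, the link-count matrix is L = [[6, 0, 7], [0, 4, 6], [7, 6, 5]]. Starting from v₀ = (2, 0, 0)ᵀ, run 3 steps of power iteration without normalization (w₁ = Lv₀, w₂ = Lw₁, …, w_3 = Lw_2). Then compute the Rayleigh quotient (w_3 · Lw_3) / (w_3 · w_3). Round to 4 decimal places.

λ ≈ 14.3232

w1 = Lv₀ = (6·2 + 0·0 + 7·0; 0·2 + 4·0 + 6·0; 7·2 + 6·0 + 5·0) = (12, 0, 14)
w2 = Lw1 = (6·12 + 0·0 + 7·14; 0·12 + 4·0 + 6·14; 7·12 + 6·0 + 5·14) = (170, 84, 154)
w3 = Lw2 = (2098, 1260, 2464)
Lw3 = (29836, 19824, 34566)
w3·Lw3 = 2098·29836 + 1260·19824 + 2464·34566 = 172744792; w3·w3 = 2098·2098 + 1260·1260 + 2464·2464 = 12060500
λ ≈ 172744792/12060500 = 14.3232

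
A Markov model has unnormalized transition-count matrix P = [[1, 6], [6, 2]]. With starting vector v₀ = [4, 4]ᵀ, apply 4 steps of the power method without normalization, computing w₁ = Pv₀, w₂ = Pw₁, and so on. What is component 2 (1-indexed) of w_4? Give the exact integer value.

13240

w1 = Pv₀ = (28, 32)
w2 = Pw1 = (220, 232)
w3 = Pw2 = (1612, 1784)
w4 = Pw3 = (12316, 13240)
The requested component of w4 is 13240.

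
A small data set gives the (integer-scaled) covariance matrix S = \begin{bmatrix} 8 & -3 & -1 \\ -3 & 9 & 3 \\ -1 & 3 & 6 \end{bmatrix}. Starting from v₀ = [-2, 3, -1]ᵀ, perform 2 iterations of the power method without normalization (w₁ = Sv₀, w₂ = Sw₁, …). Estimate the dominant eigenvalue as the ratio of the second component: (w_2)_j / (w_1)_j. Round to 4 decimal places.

w1 = Sv₀ = (-24, 30, 5)
w2 = Sw1 = (-287, 357, 144)
Ratio at component: 357 / 30 = 11.9000

λ ≈ 11.9000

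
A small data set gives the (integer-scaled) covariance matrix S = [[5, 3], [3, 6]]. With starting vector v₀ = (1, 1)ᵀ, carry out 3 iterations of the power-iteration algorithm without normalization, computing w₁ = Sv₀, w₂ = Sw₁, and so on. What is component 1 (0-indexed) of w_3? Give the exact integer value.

669

w1 = Sv₀ = (5·1 + 3·1; 3·1 + 6·1) = (8, 9)
w2 = Sw1 = (5·8 + 3·9; 3·8 + 6·9) = (67, 78)
w3 = Sw2 = (569, 669)
The requested component of w3 is 669.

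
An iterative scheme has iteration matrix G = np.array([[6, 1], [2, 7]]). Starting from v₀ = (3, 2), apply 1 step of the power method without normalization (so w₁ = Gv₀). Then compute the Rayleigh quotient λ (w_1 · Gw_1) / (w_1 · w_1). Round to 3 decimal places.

w1 = Gv₀ = (6·3 + 1·2; 2·3 + 7·2) = (20, 20)
Gw1 = (140, 180)
w1·Gw1 = 20·140 + 20·180 = 6400; w1·w1 = 20·20 + 20·20 = 800
λ ≈ 6400/800 = 8.000

λ ≈ 8.000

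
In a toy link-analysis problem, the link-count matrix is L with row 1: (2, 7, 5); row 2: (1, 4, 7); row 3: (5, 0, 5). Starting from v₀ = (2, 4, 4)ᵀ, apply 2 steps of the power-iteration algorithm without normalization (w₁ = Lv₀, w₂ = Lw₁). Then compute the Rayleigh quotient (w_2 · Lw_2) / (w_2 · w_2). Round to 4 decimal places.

w1 = Lv₀ = (2·2 + 7·4 + 5·4; 1·2 + 4·4 + 7·4; 5·2 + 0·4 + 5·4) = (52, 46, 30)
w2 = Lw1 = (2·52 + 7·46 + 5·30; 1·52 + 4·46 + 7·30; 5·52 + 0·46 + 5·30) = (576, 446, 410)
Lw2 = (6324, 5230, 4930)
w2·Lw2 = 576·6324 + 446·5230 + 410·4930 = 7996504; w2·w2 = 576·576 + 446·446 + 410·410 = 698792
λ ≈ 7996504/698792 = 11.4433

λ ≈ 11.4433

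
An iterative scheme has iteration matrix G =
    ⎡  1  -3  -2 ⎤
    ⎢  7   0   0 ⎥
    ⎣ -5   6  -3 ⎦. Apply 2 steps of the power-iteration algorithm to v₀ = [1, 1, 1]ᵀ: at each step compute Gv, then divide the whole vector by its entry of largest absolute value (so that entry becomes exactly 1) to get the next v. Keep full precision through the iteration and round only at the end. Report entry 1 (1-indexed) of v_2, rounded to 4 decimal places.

Gv0 = (-4.00000, 7.00000, -2.00000); divide by 7.00000 → v1 = (-0.57143, 1.00000, -0.28571)
Gv1 = (-3.00000, -4.00000, 9.71429); divide by 9.71429 → v2 = (-0.30882, -0.41176, 1.00000)
Requested entry of v2: -21/68 = -0.3088

-0.3088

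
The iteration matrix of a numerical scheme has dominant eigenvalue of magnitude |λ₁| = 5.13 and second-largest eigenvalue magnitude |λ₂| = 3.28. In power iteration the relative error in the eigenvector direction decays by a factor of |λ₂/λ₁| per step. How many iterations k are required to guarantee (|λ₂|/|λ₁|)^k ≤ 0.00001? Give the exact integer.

|λ₂/λ₁| = 3.28/5.13 = 0.63938
Need k ≥ ln(0.00001) / ln(0.63938) = -11.5129 / -0.4473 ≈ 25.741
Smallest integer k satisfying the bound: 26

26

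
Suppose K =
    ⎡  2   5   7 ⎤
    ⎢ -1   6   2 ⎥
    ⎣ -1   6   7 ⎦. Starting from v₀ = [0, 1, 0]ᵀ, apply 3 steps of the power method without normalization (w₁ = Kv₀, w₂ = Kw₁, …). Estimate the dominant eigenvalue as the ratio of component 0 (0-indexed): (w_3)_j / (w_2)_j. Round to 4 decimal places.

w1 = Kv₀ = (5, 6, 6)
w2 = Kw1 = (82, 43, 73)
w3 = Kw2 = (890, 322, 687)
Ratio at component: 890 / 82 = 10.8537

λ ≈ 10.8537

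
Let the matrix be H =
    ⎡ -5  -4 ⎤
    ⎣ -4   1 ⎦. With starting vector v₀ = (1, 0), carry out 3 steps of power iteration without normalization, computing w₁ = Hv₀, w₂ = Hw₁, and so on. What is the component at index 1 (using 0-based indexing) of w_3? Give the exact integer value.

w1 = Hv₀ = ((-5)·1 + (-4)·0; (-4)·1 + 1·0) = (-5, -4)
w2 = Hw1 = ((-5)·(-5) + (-4)·(-4); (-4)·(-5) + 1·(-4)) = (41, 16)
w3 = Hw2 = (-269, -148)
The requested component of w3 is -148.

-148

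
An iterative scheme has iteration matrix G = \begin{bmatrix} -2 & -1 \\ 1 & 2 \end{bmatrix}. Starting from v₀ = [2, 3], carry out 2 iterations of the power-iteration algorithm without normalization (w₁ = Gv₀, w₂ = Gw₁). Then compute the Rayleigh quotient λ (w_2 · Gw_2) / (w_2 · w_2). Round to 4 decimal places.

w1 = Gv₀ = (-7, 8)
w2 = Gw1 = (6, 9)
Gw2 = (-21, 24)
w2·Gw2 = 6·(-21) + 9·24 = 90; w2·w2 = 6·6 + 9·9 = 117
λ ≈ 90/117 = 0.7692

λ ≈ 0.7692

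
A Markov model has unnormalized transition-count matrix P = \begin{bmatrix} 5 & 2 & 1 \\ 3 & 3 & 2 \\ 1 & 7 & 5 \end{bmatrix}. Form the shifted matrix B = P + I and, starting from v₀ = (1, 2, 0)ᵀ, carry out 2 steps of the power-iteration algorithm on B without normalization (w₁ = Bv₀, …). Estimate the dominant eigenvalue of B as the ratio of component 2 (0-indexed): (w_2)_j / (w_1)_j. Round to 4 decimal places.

B = P + I has rows (6, 2, 1); (3, 4, 2); (1, 7, 6)
w1 = Bv₀ = (6·1 + 2·2 + 1·0; 3·1 + 4·2 + 2·0; 1·1 + 7·2 + 6·0) = (10, 11, 15)
w2 = Bw1 = (6·10 + 2·11 + 1·15; 3·10 + 4·11 + 2·15; 1·10 + 7·11 + 6·15) = (97, 104, 177)
Ratio: 177/15 = 11.8000

11.8000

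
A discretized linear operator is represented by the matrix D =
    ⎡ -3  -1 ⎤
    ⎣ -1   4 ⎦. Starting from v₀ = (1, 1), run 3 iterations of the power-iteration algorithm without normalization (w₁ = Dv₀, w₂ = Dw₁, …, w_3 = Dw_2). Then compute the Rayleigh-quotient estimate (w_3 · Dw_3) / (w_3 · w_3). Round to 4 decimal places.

w1 = Dv₀ = (-4, 3)
w2 = Dw1 = (9, 16)
w3 = Dw2 = (-43, 55)
Dw3 = (74, 263)
w3·Dw3 = (-43)·74 + 55·263 = 11283; w3·w3 = (-43)·(-43) + 55·55 = 4874
λ ≈ 11283/4874 = 2.3149

λ ≈ 2.3149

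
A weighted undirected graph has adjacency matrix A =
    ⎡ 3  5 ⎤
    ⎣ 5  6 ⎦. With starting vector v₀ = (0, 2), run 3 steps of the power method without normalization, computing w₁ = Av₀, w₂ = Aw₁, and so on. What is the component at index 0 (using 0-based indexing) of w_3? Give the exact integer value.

w1 = Av₀ = (3·0 + 5·2; 5·0 + 6·2) = (10, 12)
w2 = Aw1 = (3·10 + 5·12; 5·10 + 6·12) = (90, 122)
w3 = Aw2 = (880, 1182)
The requested component of w3 is 880.

880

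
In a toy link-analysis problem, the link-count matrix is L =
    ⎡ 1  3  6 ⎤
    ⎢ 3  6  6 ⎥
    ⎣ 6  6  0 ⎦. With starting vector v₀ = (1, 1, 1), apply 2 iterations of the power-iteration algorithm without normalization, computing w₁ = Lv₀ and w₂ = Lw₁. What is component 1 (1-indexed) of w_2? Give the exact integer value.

w1 = Lv₀ = (1·1 + 3·1 + 6·1; 3·1 + 6·1 + 6·1; 6·1 + 6·1 + 0·1) = (10, 15, 12)
w2 = Lw1 = (1·10 + 3·15 + 6·12; 3·10 + 6·15 + 6·12; 6·10 + 6·15 + 0·12) = (127, 192, 150)
The requested component of w2 is 127.

127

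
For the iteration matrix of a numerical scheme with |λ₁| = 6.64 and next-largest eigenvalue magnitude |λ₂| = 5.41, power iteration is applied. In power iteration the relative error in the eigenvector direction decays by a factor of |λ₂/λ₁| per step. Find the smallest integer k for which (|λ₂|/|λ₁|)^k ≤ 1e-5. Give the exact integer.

|λ₂/λ₁| = 5.41/6.64 = 0.81476
Need k ≥ ln(1e-5) / ln(0.81476) = -11.5129 / -0.2049 ≈ 56.198
Smallest integer k satisfying the bound: 57

57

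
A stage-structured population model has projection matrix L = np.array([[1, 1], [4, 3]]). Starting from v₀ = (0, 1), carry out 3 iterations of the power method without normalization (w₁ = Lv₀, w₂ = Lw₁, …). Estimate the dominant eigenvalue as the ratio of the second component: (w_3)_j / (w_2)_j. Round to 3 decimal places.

w1 = Lv₀ = (1, 3)
w2 = Lw1 = (4, 13)
w3 = Lw2 = (17, 55)
Ratio at component: 55 / 13 = 4.231

λ ≈ 4.231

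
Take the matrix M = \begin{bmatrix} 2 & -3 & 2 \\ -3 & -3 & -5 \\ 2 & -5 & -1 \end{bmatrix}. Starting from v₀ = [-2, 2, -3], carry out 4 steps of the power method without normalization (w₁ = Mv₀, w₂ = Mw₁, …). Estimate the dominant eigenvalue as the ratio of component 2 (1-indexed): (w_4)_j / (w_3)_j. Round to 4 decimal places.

w1 = Mv₀ = (2·(-2) + (-3)·2 + 2·(-3); (-3)·(-2) + (-3)·2 + (-5)·(-3); 2·(-2) + (-5)·2 + (-1)·(-3)) = (-16, 15, -11)
w2 = Mw1 = (2·(-16) + (-3)·15 + 2·(-11); (-3)·(-16) + (-3)·15 + (-5)·(-11); 2·(-16) + (-5)·15 + (-1)·(-11)) = (-99, 58, -96)
w3 = Mw2 = (-564, 603, -392)
w4 = Mw3 = (-3721, 1843, -3751)
Ratio at component: 1843 / 603 = 3.0564

3.0564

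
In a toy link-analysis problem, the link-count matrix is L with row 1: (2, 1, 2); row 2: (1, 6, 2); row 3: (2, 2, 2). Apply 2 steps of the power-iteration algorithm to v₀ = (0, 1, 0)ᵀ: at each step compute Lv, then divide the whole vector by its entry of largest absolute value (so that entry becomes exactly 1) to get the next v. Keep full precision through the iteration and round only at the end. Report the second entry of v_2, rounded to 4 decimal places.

Lv0 = (1.00000, 6.00000, 2.00000); divide by 6.00000 → v1 = (0.16667, 1.00000, 0.33333)
Lv1 = (2.00000, 6.83333, 3.00000); divide by 6.83333 → v2 = (0.29268, 1.00000, 0.43902)
Requested entry of v2: 41/41 = 1.0000

1.0000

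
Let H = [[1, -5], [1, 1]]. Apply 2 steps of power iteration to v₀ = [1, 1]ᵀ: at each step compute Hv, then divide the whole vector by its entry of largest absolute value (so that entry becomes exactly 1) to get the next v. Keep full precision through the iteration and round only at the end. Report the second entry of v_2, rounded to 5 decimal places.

Hv0 = (-4.000000, 2.000000); divide by -4.000000 → v1 = (1.000000, -0.500000)
Hv1 = (3.500000, 0.500000); divide by 3.500000 → v2 = (1.000000, 0.142857)
Requested entry of v2: -2/-14 = 0.14286

0.14286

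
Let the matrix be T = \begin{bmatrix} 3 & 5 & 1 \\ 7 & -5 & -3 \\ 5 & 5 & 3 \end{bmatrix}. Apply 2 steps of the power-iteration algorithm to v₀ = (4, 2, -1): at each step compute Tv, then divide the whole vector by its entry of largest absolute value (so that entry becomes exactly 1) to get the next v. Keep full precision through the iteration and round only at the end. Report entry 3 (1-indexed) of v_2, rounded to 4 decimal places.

Tv0 = (21.00000, 21.00000, 27.00000); divide by 27.00000 → v1 = (0.77778, 0.77778, 1.00000)
Tv1 = (7.22222, -1.44444, 10.77778); divide by 10.77778 → v2 = (0.67010, -0.13402, 1.00000)
Requested entry of v2: 291/291 = 1.0000

1.0000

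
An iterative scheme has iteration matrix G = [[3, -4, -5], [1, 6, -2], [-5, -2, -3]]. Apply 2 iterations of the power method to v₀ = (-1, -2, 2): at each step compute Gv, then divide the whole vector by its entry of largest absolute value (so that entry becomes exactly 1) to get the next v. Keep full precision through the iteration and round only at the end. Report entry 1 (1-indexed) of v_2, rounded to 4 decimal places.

-0.3363

Gv0 = (-5.00000, -17.00000, 3.00000); divide by -17.00000 → v1 = (0.29412, 1.00000, -0.17647)
Gv1 = (-2.23529, 6.64706, -2.94118); divide by 6.64706 → v2 = (-0.33628, 1.00000, -0.44248)
Requested entry of v2: 38/-113 = -0.3363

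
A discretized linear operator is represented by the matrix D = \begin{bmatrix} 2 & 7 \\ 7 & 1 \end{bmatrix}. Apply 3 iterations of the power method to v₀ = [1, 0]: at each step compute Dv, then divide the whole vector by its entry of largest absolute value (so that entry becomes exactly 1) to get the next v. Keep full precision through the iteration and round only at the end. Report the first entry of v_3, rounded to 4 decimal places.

Dv0 = (2.00000, 7.00000); divide by 7.00000 → v1 = (0.28571, 1.00000)
Dv1 = (7.57143, 3.00000); divide by 7.57143 → v2 = (1.00000, 0.39623)
Dv2 = (4.77358, 7.39623); divide by 7.39623 → v3 = (0.64541, 1.00000)
Requested entry of v3: 253/392 = 0.6454

0.6454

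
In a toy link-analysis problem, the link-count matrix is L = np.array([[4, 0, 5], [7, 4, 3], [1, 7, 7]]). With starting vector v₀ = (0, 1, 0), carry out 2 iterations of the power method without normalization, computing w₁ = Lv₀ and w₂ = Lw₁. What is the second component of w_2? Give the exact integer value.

37

w1 = Lv₀ = (0, 4, 7)
w2 = Lw1 = (35, 37, 77)
The requested component of w2 is 37.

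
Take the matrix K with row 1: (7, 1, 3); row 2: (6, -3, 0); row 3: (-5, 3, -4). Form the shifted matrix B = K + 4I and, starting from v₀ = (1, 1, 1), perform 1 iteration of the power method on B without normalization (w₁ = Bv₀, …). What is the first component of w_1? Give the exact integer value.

15

B = K + 4I has rows (11, 1, 3); (6, 1, 0); (-5, 3, 0)
w1 = Bv₀ = (11·1 + 1·1 + 3·1; 6·1 + 1·1 + 0·1; (-5)·1 + 3·1 + 0·1) = (15, 7, -2)
Requested component of w1: 15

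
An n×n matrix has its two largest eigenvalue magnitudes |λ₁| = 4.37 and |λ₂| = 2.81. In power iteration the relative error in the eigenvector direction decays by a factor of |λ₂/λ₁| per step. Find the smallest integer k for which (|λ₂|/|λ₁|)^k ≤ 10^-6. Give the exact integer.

32

|λ₂/λ₁| = 2.81/4.37 = 0.64302
Need k ≥ ln(10^-6) / ln(0.64302) = -13.8155 / -0.4416 ≈ 31.287
Smallest integer k satisfying the bound: 32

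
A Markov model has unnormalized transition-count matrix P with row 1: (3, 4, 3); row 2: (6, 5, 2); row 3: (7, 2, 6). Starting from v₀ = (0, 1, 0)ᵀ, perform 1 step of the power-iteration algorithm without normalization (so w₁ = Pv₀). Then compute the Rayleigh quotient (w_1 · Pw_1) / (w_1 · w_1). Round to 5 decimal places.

w1 = Pv₀ = (3·0 + 4·1 + 3·0; 6·0 + 5·1 + 2·0; 7·0 + 2·1 + 6·0) = (4, 5, 2)
Pw1 = (38, 53, 50)
w1·Pw1 = 4·38 + 5·53 + 2·50 = 517; w1·w1 = 4·4 + 5·5 + 2·2 = 45
λ ≈ 517/45 = 11.48889

λ ≈ 11.48889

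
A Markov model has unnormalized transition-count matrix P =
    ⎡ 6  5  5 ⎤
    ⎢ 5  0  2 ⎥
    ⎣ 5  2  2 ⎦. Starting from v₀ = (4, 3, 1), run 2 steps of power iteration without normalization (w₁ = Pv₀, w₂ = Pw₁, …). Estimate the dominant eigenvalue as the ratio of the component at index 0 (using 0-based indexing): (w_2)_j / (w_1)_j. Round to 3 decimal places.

11.682

w1 = Pv₀ = (44, 22, 28)
w2 = Pw1 = (514, 276, 320)
Ratio at component: 514 / 44 = 11.682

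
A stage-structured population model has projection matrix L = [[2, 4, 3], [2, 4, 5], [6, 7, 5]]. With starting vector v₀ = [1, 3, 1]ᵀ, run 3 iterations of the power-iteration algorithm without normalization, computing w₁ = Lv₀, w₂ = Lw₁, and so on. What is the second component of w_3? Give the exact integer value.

3467

w1 = Lv₀ = (17, 19, 32)
w2 = Lw1 = (206, 270, 395)
w3 = Lw2 = (2677, 3467, 5101)
The requested component of w3 is 3467.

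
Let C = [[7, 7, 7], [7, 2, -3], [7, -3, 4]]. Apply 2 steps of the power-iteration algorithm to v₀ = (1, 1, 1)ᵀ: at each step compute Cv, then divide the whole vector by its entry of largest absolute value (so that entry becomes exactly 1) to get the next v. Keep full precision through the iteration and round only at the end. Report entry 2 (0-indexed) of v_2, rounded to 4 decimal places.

0.6571

Cv0 = (21.00000, 6.00000, 8.00000); divide by 21.00000 → v1 = (1.00000, 0.28571, 0.38095)
Cv1 = (11.66667, 6.42857, 7.66667); divide by 11.66667 → v2 = (1.00000, 0.55102, 0.65714)
Requested entry of v2: 161/245 = 0.6571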